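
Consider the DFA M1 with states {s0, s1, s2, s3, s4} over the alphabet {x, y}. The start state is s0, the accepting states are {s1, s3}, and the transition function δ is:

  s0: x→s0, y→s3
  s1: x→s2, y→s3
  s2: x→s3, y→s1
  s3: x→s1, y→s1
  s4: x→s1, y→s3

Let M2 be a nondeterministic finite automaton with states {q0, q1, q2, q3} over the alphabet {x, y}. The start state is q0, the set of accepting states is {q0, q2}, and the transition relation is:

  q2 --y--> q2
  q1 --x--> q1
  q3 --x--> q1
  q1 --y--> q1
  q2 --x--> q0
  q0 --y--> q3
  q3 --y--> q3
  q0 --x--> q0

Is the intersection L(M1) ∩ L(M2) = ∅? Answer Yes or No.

Exploring the product automaton M1 × M2 from the start pair (s0, q0), following both machines on each input symbol, reaches 6 state pairs: (s0, q0), (s3, q3), (s1, q1), (s1, q3), (s2, q1), (s3, q1).
M1 accepts in {s1, s3} and M2 accepts in {q0, q2}; no reachable pair has both components accepting, so no string drives both machines to acceptance simultaneously and L(M1) ∩ L(M2) = ∅.
So no string is accepted by both, and the intersection is empty.

Yes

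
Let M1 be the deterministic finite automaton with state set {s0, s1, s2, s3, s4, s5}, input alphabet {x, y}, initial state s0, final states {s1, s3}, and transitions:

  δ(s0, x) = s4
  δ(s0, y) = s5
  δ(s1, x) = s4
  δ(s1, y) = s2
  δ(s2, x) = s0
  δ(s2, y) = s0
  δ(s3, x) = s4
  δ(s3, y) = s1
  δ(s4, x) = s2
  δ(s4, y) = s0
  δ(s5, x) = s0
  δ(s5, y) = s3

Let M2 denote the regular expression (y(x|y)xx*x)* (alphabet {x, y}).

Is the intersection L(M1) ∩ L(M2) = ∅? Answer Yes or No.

Yes

Converting the expression M2 to a DFA (subset construction, then merging equivalent states) gives the minimal DFA with states {r0, r1, r2, r3, r4, r5}, start state r0, accepting states {r0, r5} and transitions r0: x→r1, y→r2; r1: x→r1, y→r1; r2: x→r3, y→r3; r3: x→r4, y→r1; r4: x→r5, y→r1; r5: x→r5, y→r2.
Exploring the product automaton M1 × M2 from the start pair (s0, r0), following both machines on each input symbol, reaches 19 state pairs: (s0, r0), (s4, r1), (s5, r2), (s2, r1), (s0, r1), (s0, r3), (s3, r3), (s5, r1), (s4, r4), (s1, r1), (s3, r1), (s2, r5), (s0, r5), (s0, r2), (s4, r5), (s4, r3), (s5, r3), (s2, r4), (s0, r4).
M1 accepts in {s1, s3} and M2 accepts in {r0, r5}; no reachable pair has both components accepting, so no string drives both machines to acceptance simultaneously and L(M1) ∩ L(M2) = ∅.
So no string is accepted by both, and the intersection is empty.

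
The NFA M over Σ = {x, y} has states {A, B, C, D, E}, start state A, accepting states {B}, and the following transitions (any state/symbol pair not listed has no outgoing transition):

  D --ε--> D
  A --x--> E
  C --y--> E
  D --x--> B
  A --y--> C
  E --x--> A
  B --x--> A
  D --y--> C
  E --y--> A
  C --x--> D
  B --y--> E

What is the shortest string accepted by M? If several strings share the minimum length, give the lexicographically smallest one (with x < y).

yxx

A breadth-first search from A reaches an accepting state first via the path A → C → D → B on input yxx.
No string of length < 3 is accepted (BFS exhausts all shorter strings without reaching an accepting state), and yxx is the lexicographically least accepting string of length 3.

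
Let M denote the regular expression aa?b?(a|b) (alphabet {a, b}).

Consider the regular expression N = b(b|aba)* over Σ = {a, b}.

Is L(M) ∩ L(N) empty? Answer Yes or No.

Converting the expression M to a DFA (subset construction, then merging equivalent states) gives the minimal DFA with states {m0, m1, m2, m3, m4, m5}, start state m0, accepting states {m3, m4, m5} and transitions m0: a→m1, b→m2; m1: a→m3, b→m4; m2: a→m2, b→m2; m3: a→m5, b→m4; m4: a→m5, b→m5; m5: a→m2, b→m2.
Converting the expression N to a DFA (subset construction, then merging equivalent states) gives the minimal DFA with states {n0, n1, n2, n3, n4}, start state n0, accepting states {n2} and transitions n0: a→n1, b→n2; n1: a→n1, b→n1; n2: a→n3, b→n2; n3: a→n1, b→n4; n4: a→n2, b→n1.
Exploring the product automaton M × N from the start pair (m0, n0), following both machines on each input symbol, reaches 9 state pairs: (m0, n0), (m1, n1), (m2, n2), (m3, n1), (m4, n1), (m2, n3), (m5, n1), (m2, n1), (m2, n4).
M accepts in {m3, m4, m5} and N accepts in {n2}; no reachable pair has both components accepting, so no string drives both machines to acceptance simultaneously and L(M) ∩ L(N) = ∅.
So no string is accepted by both, and the intersection is empty.

Yes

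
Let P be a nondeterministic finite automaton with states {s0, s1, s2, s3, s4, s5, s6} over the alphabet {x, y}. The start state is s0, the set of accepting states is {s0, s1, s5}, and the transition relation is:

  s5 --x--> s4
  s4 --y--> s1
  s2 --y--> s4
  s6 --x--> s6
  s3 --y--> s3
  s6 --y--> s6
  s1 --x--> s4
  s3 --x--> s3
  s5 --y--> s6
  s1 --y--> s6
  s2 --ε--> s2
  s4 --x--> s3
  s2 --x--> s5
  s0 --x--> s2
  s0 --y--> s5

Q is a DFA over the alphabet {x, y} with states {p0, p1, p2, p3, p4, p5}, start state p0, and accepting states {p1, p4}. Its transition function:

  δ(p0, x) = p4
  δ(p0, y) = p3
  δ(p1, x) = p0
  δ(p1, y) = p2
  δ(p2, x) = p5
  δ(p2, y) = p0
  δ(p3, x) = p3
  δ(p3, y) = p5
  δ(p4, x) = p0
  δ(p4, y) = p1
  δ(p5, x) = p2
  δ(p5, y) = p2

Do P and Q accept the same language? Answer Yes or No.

No

The empty string ε is accepted by P but rejected by Q.
So L(P) ≠ L(Q).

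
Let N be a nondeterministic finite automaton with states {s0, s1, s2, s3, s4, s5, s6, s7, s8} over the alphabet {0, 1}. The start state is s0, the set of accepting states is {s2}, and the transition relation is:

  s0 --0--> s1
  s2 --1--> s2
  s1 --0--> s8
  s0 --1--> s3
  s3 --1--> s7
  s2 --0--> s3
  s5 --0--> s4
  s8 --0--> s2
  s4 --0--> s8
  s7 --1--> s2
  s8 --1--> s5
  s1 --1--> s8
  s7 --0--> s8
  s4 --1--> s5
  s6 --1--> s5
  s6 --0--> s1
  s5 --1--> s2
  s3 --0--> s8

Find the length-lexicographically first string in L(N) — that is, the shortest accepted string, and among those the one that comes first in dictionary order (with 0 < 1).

A breadth-first search from s0 reaches an accepting state first via the path s0 → s1 → s8 → s2 on input 000.
No string of length < 3 is accepted (BFS exhausts all shorter strings without reaching an accepting state), and 000 is the lexicographically least accepting string of length 3.

000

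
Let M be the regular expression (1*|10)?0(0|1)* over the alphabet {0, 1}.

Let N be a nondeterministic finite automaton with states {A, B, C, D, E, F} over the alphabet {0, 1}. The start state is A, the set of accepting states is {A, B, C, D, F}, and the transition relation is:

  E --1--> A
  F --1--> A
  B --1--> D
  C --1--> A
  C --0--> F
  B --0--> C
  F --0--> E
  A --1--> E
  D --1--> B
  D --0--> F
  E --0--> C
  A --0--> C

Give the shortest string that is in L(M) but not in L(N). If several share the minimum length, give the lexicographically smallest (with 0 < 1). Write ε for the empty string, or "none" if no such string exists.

000

The string 000 is accepted by M but not by N.
No shorter string lies in the difference, and 000 is the lexicographically first length-3 string in L(M) \ L(N).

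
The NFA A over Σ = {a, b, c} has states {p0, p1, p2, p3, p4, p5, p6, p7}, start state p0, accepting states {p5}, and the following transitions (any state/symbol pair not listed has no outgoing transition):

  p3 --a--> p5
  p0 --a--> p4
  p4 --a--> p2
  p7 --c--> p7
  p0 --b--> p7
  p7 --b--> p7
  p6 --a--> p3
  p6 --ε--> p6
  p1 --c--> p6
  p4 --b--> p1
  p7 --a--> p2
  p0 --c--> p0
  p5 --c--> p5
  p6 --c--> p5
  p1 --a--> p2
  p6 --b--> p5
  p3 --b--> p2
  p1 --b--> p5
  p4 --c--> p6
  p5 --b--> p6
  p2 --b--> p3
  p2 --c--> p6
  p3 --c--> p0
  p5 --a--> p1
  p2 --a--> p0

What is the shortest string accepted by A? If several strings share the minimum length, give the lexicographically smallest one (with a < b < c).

A breadth-first search from p0 reaches an accepting state first via the path p0 → p4 → p1 → p5 on input abb.
No string of length < 3 is accepted (BFS exhausts all shorter strings without reaching an accepting state), and abb is the lexicographically least accepting string of length 3.

abb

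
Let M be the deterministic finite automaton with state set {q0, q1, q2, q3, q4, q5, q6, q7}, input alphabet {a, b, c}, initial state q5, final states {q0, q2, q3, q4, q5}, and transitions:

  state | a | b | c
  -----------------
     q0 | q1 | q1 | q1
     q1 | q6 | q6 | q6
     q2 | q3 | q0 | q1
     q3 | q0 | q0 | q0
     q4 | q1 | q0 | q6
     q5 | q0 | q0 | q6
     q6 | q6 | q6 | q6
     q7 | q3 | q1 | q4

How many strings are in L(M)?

3

The useful subgraph on states {q0, q5} is acyclic, so L(M) is finite; the longest accepting path visits 2 useful states, giving maximum string length 1.
Counting accepting paths from q5 by length: 1 of length 0, 2 of length 1. Total 3.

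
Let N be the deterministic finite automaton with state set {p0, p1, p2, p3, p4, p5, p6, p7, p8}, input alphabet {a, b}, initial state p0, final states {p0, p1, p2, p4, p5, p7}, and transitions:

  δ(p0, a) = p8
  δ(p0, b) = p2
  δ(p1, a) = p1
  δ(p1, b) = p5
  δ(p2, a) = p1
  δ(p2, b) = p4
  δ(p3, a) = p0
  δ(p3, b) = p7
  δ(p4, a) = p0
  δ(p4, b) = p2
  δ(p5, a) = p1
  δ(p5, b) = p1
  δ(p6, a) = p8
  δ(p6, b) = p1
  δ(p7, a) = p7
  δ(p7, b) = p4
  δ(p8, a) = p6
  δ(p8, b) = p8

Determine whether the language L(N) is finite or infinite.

State p8 is reachable from the start and can reach an accepting state, and it lies on the cycle p8 → p8.
Traversing that cycle any number of times yields accepted strings of unbounded length, so the language is infinite.

infinite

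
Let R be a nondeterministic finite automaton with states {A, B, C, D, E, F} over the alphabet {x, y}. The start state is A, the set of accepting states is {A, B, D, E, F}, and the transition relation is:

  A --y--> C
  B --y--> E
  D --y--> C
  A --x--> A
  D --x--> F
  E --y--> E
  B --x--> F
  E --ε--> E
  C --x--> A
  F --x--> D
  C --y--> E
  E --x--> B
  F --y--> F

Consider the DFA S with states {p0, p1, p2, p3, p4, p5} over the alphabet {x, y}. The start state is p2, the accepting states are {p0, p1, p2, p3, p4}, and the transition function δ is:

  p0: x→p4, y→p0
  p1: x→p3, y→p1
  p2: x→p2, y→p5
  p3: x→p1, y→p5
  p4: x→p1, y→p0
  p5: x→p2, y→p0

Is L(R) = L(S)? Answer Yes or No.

Exploring the product automaton R × S from the start pair (A, p2), following both machines on each input symbol, reaches 6 state pairs: (A, p2), (C, p5), (E, p0), (B, p4), (F, p1), (D, p3).
R accepts in {A, B, D, E, F} and S accepts in {p0, p1, p2, p3, p4}. In every reachable pair the two components are either both accepting — (A, p2), (E, p0), (B, p4), (F, p1), (D, p3) — or both non-accepting, so no string is accepted by exactly one of the machines: L(R) \ L(S) and L(S) \ L(R) are both empty.
Hence every string is accepted by R iff it is accepted by S, and the two languages coincide.

Yes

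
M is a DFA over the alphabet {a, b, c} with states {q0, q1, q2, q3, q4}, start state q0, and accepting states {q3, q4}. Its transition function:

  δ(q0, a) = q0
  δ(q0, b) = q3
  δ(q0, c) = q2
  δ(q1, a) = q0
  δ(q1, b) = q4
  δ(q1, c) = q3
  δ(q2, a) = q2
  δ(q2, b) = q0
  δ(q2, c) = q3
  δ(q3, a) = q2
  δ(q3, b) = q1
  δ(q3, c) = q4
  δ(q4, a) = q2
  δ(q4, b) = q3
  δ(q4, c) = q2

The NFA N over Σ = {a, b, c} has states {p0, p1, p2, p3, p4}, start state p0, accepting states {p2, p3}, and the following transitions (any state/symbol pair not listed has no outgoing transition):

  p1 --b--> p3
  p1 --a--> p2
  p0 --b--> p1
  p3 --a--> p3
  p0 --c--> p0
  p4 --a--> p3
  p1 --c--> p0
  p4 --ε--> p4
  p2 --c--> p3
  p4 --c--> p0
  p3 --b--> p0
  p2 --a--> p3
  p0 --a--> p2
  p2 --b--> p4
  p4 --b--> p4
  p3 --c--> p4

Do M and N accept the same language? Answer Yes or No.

The string b is accepted by M but rejected by N.
So L(M) ≠ L(N).

No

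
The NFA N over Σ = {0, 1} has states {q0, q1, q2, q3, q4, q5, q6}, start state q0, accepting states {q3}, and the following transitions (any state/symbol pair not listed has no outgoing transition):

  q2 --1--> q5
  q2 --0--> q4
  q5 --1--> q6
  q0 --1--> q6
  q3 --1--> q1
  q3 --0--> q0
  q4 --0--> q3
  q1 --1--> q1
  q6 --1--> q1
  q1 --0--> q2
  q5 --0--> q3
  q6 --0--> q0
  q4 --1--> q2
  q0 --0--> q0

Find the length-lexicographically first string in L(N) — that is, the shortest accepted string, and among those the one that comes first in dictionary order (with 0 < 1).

11000

A breadth-first search from q0 reaches an accepting state first via the path q0 → q6 → q1 → q2 → q4 → q3 on input 11000.
No string of length < 5 is accepted (BFS exhausts all shorter strings without reaching an accepting state), and 11000 is the lexicographically least accepting string of length 5.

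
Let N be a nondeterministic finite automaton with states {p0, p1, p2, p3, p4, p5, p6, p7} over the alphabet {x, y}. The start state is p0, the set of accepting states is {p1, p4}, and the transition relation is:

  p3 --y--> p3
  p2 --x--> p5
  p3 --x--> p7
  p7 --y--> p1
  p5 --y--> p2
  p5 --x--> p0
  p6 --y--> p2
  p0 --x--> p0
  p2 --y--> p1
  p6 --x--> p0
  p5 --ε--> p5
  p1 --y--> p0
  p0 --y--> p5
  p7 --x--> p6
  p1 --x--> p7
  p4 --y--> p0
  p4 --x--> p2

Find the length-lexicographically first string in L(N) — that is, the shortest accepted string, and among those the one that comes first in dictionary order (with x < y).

A breadth-first search from p0 reaches an accepting state first via the path p0 → p5 → p2 → p1 on input yyy.
No string of length < 3 is accepted (BFS exhausts all shorter strings without reaching an accepting state), and yyy is the lexicographically least accepting string of length 3.

yyy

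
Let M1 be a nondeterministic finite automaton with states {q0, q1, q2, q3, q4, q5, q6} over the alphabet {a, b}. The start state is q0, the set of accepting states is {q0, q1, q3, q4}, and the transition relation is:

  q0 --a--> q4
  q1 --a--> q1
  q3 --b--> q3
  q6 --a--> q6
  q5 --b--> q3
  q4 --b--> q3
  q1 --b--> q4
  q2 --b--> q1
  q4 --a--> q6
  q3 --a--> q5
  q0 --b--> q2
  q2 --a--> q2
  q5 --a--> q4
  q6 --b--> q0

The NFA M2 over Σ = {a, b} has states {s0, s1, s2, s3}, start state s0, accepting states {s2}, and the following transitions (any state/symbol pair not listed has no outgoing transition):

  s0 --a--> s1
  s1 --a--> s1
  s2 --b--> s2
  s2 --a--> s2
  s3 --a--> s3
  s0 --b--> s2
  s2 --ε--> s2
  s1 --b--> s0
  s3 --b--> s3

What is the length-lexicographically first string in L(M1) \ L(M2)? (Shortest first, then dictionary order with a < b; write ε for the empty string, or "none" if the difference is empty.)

The empty string ε is accepted by M1 but not by M2.
Since ε is the unique shortest string, it is the required witness.

ε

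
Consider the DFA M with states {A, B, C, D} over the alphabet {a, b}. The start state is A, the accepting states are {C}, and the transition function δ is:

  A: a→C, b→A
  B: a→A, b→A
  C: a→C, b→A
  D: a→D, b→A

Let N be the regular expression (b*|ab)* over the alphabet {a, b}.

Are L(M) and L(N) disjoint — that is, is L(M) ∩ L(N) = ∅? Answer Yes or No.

Converting the expression N to a DFA (subset construction, then merging equivalent states) gives the minimal DFA with states {n0, n1, n2}, start state n0, accepting states {n0} and transitions n0: a→n1, b→n0; n1: a→n2, b→n0; n2: a→n2, b→n2.
Exploring the product automaton M × N from the start pair (A, n0), following both machines on each input symbol, reaches 4 state pairs: (A, n0), (C, n1), (C, n2), (A, n2).
M accepts in {C} and N accepts in {n0}; no reachable pair has both components accepting, so no string drives both machines to acceptance simultaneously and L(M) ∩ L(N) = ∅.
So no string is accepted by both, and the intersection is empty.

Yes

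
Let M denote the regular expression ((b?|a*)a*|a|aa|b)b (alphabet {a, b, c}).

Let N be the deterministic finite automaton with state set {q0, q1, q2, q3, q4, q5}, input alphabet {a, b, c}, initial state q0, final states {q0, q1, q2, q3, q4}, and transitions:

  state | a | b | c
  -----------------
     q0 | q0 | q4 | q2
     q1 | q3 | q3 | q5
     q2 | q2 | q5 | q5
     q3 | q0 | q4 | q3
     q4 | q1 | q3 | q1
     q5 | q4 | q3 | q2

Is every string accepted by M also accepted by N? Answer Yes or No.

Converting the expression M to a DFA (subset construction, then merging equivalent states) gives the minimal DFA with states {m0, m1, m2, m3, m4}, start state m0, accepting states {m2, m4} and transitions m0: a→m1, b→m2, c→m3; m1: a→m1, b→m4, c→m3; m2: a→m1, b→m4, c→m3; m3: a→m3, b→m3, c→m3; m4: a→m3, b→m3, c→m3.
Exploring the product automaton M × N from the start pair (m0, q0), following both machines on each input symbol, reaches 13 state pairs: (m0, q0), (m1, q0), (m2, q4), (m3, q2), (m4, q4), (m1, q1), (m4, q3), (m3, q1), (m3, q5), (m3, q3), (m1, q3), (m3, q0), (m3, q4).
M accepts in {m2, m4} and N accepts in {q0, q1, q2, q3, q4}. The reachable pairs whose M-component is accepting are (m2, q4), (m4, q4), (m4, q3); in each of them the N-component is accepting too, so the product for L(M) \ L(N) (M-component accepting, N-component rejecting) has no reachable accepting pair and the difference is empty.
Hence every string in L(M) is also in L(N).

Yes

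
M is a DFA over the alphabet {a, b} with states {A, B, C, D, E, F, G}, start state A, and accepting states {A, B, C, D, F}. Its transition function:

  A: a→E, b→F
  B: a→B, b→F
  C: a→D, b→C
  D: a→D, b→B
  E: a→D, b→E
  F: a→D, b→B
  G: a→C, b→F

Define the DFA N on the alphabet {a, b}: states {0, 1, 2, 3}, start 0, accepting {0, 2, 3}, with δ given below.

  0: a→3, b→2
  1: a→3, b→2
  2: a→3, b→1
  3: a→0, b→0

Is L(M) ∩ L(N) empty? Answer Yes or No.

No

The empty string ε is accepted by both M and N.
Hence L(M) ∩ L(N) ≠ ∅.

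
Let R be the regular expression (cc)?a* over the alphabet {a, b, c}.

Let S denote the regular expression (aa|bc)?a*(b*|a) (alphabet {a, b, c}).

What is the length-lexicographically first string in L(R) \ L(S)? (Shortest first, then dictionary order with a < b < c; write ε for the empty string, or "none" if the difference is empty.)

cc

The string cc is accepted by R but not by S.
No shorter string lies in the difference, and cc is the lexicographically first length-2 string in L(R) \ L(S).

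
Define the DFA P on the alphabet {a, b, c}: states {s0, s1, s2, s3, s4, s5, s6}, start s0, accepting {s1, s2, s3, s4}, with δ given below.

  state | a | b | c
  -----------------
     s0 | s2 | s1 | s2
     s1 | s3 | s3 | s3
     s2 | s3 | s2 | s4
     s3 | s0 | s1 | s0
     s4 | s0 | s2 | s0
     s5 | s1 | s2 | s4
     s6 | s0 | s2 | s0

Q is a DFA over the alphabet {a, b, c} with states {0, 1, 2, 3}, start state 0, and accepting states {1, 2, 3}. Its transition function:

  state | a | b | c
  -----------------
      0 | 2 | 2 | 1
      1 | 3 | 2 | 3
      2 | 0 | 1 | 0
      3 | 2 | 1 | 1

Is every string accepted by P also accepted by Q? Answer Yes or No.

The string aa is in L(P) but not in L(Q).
So L(P) ⊄ L(Q).

No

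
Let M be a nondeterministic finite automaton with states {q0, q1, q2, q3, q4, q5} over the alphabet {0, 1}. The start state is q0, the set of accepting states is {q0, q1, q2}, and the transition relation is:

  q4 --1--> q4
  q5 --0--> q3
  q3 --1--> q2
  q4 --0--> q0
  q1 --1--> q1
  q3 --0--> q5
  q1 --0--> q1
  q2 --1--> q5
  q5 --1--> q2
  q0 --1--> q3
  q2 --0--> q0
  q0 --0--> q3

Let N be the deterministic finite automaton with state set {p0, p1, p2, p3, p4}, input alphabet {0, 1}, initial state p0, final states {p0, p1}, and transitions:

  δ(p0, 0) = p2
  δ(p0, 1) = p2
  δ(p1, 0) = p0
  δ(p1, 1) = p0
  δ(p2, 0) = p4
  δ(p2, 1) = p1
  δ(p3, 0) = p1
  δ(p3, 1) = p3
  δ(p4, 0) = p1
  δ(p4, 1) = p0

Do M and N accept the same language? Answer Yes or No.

No

The string 0010 is accepted by M but rejected by N.
So L(M) ≠ L(N).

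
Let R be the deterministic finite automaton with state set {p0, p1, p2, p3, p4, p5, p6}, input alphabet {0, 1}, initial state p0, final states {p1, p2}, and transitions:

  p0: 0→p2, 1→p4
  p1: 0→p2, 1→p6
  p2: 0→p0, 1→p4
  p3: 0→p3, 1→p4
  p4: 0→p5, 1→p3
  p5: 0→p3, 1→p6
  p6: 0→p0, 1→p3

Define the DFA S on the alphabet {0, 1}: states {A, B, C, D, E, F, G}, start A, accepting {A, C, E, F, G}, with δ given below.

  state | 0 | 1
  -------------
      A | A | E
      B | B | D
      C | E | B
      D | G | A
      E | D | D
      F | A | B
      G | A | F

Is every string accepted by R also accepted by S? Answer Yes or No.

Yes

Exploring the product automaton R × S from the start pair (p0, A), following both machines on each input symbol, reaches 19 state pairs: (p0, A), (p2, A), (p4, E), (p5, D), (p3, D), (p3, G), (p6, A), (p4, A), (p3, A), (p4, F), (p3, E), (p5, A), (p3, B), (p4, D), (p6, E), (p5, G), (p0, D), (p6, F), (p2, G).
R accepts in {p1, p2} and S accepts in {A, C, E, F, G}. The reachable pairs whose R-component is accepting are (p2, A), (p2, G); in each of them the S-component is accepting too, so the product for L(R) \ L(S) (R-component accepting, S-component rejecting) has no reachable accepting pair and the difference is empty.
Hence every string in L(R) is also in L(S).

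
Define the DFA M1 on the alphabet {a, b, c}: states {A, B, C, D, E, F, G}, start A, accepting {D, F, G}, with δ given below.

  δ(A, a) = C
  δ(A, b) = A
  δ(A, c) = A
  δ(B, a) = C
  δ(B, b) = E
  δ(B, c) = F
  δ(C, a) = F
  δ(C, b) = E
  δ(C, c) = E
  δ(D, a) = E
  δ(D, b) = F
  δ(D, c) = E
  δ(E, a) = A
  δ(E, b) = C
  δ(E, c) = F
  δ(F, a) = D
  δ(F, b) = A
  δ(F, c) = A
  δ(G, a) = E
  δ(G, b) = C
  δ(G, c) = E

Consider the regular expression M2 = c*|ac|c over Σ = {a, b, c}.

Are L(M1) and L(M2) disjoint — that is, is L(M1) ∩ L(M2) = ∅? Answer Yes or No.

Yes

Converting the expression M2 to a DFA (subset construction, then merging equivalent states) gives the minimal DFA with states {r0, r1, r2, r3, r4}, start state r0, accepting states {r0, r3, r4} and transitions r0: a→r1, b→r2, c→r3; r1: a→r2, b→r2, c→r4; r2: a→r2, b→r2, c→r2; r3: a→r2, b→r2, c→r3; r4: a→r2, b→r2, c→r2.
Exploring the product automaton M1 × M2 from the start pair (A, r0), following both machines on each input symbol, reaches 9 state pairs: (A, r0), (C, r1), (A, r2), (A, r3), (F, r2), (E, r2), (E, r4), (C, r2), (D, r2).
M1 accepts in {D, F, G} and M2 accepts in {r0, r3, r4}; no reachable pair has both components accepting, so no string drives both machines to acceptance simultaneously and L(M1) ∩ L(M2) = ∅.
So no string is accepted by both, and the intersection is empty.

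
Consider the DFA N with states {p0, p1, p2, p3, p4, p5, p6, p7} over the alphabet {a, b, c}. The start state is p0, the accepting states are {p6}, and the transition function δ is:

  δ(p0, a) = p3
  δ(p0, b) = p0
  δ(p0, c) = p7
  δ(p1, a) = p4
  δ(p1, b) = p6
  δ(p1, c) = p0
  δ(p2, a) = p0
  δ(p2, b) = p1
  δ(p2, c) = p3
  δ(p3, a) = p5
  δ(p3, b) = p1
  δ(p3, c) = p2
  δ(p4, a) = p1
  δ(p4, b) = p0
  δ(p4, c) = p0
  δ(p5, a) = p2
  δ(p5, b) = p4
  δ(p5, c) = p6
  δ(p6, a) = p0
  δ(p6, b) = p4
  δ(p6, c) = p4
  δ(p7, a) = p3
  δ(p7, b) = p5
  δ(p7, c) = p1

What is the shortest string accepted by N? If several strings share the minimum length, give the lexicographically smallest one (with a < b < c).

A breadth-first search from p0 reaches an accepting state first via the path p0 → p3 → p5 → p6 on input aac.
No string of length < 3 is accepted (BFS exhausts all shorter strings without reaching an accepting state), and aac is the lexicographically least accepting string of length 3.

aac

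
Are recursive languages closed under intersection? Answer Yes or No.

Run both deciders on the input and accept iff both accept; the combined machine always halts.
So the recursive languages are closed under intersection.

Yes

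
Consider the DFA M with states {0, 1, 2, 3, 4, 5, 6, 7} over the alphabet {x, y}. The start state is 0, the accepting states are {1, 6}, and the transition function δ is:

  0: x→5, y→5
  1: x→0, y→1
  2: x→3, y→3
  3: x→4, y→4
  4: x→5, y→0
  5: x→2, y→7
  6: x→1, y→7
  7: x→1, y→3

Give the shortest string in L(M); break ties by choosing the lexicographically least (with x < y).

A breadth-first search from 0 reaches an accepting state first via the path 0 → 5 → 7 → 1 on input xyx.
No string of length < 3 is accepted (BFS exhausts all shorter strings without reaching an accepting state), and xyx is the lexicographically least accepting string of length 3.

xyx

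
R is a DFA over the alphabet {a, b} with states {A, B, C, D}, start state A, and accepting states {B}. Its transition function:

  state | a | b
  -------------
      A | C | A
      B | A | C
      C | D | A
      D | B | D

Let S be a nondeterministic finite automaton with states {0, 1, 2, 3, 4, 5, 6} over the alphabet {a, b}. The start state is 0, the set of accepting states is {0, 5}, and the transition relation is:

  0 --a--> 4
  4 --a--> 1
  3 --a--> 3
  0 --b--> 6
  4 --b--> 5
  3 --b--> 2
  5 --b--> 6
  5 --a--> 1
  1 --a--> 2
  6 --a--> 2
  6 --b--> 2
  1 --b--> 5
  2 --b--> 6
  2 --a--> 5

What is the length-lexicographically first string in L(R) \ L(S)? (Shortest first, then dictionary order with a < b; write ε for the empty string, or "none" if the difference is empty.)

The string aaa is accepted by R but not by S.
No shorter string lies in the difference, and aaa is the lexicographically first length-3 string in L(R) \ L(S).

aaa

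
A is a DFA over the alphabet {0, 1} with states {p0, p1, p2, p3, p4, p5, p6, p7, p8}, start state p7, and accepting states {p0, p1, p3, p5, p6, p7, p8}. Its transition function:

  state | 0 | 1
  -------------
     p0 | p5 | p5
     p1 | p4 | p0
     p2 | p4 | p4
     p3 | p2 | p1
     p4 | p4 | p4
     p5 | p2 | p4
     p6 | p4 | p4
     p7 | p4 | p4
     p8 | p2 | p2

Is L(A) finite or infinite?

finite

The useful states (reachable from p7 and able to reach an accepting state) are {p7}.
Restricted to these states the transition graph has no cycle, so every accepting path has bounded length and L is finite.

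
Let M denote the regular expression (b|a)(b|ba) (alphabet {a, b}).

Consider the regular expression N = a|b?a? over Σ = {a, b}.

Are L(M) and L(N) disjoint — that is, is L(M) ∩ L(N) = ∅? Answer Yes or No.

Yes

Converting the expression M to a DFA (subset construction, then merging equivalent states) gives the minimal DFA with states {m0, m1, m2, m3, m4}, start state m0, accepting states {m3, m4} and transitions m0: a→m1, b→m1; m1: a→m2, b→m3; m2: a→m2, b→m2; m3: a→m4, b→m2; m4: a→m2, b→m2.
Converting the expression N to a DFA (subset construction, then merging equivalent states) gives the minimal DFA with states {n0, n1, n2, n3}, start state n0, accepting states {n0, n1, n2} and transitions n0: a→n1, b→n2; n1: a→n3, b→n3; n2: a→n1, b→n3; n3: a→n3, b→n3.
Exploring the product automaton M × N from the start pair (m0, n0), following both machines on each input symbol, reaches 7 state pairs: (m0, n0), (m1, n1), (m1, n2), (m2, n3), (m3, n3), (m2, n1), (m4, n3).
M accepts in {m3, m4} and N accepts in {n0, n1, n2}; no reachable pair has both components accepting, so no string drives both machines to acceptance simultaneously and L(M) ∩ L(N) = ∅.
So no string is accepted by both, and the intersection is empty.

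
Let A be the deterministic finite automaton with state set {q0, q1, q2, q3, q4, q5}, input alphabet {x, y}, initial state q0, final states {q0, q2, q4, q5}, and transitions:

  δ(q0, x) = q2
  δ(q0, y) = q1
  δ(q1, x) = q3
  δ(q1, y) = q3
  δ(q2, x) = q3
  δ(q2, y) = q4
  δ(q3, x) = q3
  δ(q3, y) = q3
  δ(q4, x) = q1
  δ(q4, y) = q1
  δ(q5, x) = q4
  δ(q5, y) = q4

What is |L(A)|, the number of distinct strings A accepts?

3

The useful subgraph on states {q0, q2, q4} is acyclic, so L(A) is finite; the longest accepting path visits 3 useful states, giving maximum string length 2.
Counting accepting paths from q0 by length: 1 of length 0, 1 of length 1, 1 of length 2. Total 3.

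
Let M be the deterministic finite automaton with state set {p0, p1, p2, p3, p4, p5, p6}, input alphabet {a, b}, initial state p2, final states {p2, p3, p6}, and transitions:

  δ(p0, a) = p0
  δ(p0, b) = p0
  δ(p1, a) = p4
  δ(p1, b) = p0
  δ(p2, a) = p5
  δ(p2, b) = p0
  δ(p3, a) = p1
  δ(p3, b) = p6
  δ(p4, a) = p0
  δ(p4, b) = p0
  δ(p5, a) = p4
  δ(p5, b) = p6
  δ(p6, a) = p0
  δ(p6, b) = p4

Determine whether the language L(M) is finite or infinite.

The useful states (reachable from p2 and able to reach an accepting state) are {p2, p5, p6}.
Restricted to these states the transition graph has no cycle, so every accepting path has bounded length and L is finite.

finite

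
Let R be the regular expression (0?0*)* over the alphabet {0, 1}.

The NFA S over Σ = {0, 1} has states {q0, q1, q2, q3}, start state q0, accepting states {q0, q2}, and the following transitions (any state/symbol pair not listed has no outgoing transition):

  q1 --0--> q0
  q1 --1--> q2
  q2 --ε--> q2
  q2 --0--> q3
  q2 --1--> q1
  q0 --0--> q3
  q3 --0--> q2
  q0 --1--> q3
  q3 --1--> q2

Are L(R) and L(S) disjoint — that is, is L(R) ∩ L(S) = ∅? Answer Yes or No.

No

The empty string ε is accepted by both R and S.
Hence L(R) ∩ L(S) ≠ ∅.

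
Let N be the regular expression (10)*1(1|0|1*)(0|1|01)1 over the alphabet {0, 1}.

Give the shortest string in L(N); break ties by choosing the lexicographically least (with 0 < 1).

By inspection of the expression, no string of length less than 3 matches, and 101 is the lexicographically first match of length 3.

101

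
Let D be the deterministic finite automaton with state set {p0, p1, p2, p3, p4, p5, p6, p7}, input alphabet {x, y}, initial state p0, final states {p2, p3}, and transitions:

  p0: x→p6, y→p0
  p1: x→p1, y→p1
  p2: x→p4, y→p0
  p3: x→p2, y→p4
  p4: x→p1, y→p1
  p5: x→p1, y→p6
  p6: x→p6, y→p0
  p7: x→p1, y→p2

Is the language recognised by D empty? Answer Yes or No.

The states reachable from the start state are {p0, p6}.
None of the accepting states {p2, p3} is reachable, so no string is accepted and L(D) = ∅.

Yes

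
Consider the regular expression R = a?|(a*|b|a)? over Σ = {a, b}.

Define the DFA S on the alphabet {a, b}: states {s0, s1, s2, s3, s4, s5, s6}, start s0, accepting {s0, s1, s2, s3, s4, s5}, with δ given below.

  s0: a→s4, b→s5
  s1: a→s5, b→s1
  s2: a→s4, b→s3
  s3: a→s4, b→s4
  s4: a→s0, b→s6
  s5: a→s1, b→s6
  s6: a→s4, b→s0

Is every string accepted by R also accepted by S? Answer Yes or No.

Yes

Converting the expression R to a DFA (subset construction, then merging equivalent states) gives the minimal DFA with states {r0, r1, r2, r3}, start state r0, accepting states {r0, r1, r2} and transitions r0: a→r1, b→r2; r1: a→r1, b→r3; r2: a→r3, b→r3; r3: a→r3, b→r3.
Exploring the product automaton R × S from the start pair (r0, s0), following both machines on each input symbol, reaches 9 state pairs: (r0, s0), (r1, s4), (r2, s5), (r1, s0), (r3, s6), (r3, s1), (r3, s5), (r3, s4), (r3, s0).
R accepts in {r0, r1, r2} and S accepts in {s0, s1, s2, s3, s4, s5}. The reachable pairs whose R-component is accepting are (r0, s0), (r1, s4), (r2, s5), (r1, s0); in each of them the S-component is accepting too, so the product for L(R) \ L(S) (R-component accepting, S-component rejecting) has no reachable accepting pair and the difference is empty.
Hence every string in L(R) is also in L(S).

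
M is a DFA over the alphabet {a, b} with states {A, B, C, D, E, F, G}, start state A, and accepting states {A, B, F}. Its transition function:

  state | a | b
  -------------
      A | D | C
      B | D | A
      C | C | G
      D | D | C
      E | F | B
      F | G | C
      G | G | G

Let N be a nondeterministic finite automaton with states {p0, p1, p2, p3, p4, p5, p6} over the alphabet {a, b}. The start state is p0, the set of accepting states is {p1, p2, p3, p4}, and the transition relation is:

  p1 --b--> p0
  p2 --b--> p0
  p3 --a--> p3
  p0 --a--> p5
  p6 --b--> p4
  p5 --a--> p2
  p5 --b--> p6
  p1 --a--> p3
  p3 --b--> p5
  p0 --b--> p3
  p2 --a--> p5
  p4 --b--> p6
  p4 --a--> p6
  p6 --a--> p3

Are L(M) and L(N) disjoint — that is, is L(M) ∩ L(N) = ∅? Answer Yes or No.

Exploring the product automaton M × N from the start pair (A, p0), following both machines on each input symbol, reaches 14 state pairs: (A, p0), (D, p5), (C, p3), (D, p2), (C, p6), (G, p5), (C, p0), (G, p4), (G, p2), (G, p6), (C, p5), (G, p3), (G, p0), (C, p2).
M accepts in {A, B, F} and N accepts in {p1, p2, p3, p4}; no reachable pair has both components accepting, so no string drives both machines to acceptance simultaneously and L(M) ∩ L(N) = ∅.
So no string is accepted by both, and the intersection is empty.

Yes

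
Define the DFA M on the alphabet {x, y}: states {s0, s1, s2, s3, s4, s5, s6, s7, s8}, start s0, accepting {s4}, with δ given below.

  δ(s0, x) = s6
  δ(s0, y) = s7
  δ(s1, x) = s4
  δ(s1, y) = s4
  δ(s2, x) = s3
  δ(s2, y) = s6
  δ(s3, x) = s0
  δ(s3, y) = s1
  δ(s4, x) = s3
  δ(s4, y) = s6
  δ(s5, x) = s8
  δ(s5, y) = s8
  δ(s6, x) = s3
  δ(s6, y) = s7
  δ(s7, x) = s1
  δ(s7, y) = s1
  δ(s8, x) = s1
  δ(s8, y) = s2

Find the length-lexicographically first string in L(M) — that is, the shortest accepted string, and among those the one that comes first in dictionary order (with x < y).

yxx

A breadth-first search from s0 reaches an accepting state first via the path s0 → s7 → s1 → s4 on input yxx.
No string of length < 3 is accepted (BFS exhausts all shorter strings without reaching an accepting state), and yxx is the lexicographically least accepting string of length 3.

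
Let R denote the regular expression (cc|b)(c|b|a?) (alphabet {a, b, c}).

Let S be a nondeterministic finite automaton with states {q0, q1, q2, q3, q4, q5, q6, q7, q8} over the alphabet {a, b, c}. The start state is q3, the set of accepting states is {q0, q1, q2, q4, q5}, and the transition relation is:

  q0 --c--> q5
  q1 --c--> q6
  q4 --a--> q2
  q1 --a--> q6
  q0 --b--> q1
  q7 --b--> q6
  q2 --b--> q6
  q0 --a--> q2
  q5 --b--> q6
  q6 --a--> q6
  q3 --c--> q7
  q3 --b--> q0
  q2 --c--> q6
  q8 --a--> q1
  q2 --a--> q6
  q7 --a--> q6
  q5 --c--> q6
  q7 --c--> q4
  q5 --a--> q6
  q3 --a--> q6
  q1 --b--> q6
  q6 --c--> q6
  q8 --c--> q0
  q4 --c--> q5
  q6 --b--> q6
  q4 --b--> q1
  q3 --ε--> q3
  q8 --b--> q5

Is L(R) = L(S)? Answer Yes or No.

Yes

Converting the expression R to a DFA (subset construction, then merging equivalent states) gives the minimal DFA with states {r0, r1, r2, r3, r4}, start state r0, accepting states {r2, r4} and transitions r0: a→r1, b→r2, c→r3; r1: a→r1, b→r1, c→r1; r2: a→r4, b→r4, c→r4; r3: a→r1, b→r1, c→r2; r4: a→r1, b→r1, c→r1.
Exploring the product automaton R × S from the start pair (r0, q3), following both machines on each input symbol, reaches 8 state pairs: (r0, q3), (r1, q6), (r2, q0), (r3, q7), (r4, q2), (r4, q1), (r4, q5), (r2, q4).
R accepts in {r2, r4} and S accepts in {q0, q1, q2, q4, q5}. In every reachable pair the two components are either both accepting — (r2, q0), (r4, q2), (r4, q1), (r4, q5), (r2, q4) — or both non-accepting, so no string is accepted by exactly one of the machines: L(R) \ L(S) and L(S) \ L(R) are both empty.
Hence every string is accepted by R iff it is accepted by S, and the two languages coincide.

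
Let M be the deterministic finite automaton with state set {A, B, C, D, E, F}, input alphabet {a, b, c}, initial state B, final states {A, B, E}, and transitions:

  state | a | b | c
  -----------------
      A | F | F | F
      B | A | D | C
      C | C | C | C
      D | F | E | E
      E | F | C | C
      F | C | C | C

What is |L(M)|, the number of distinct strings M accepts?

4

The useful subgraph on states {A, B, D, E} is acyclic, so L(M) is finite; the longest accepting path visits 3 useful states, giving maximum string length 2.
Counting accepting paths from B by length: 1 of length 0, 1 of length 1, 2 of length 2. Total 4.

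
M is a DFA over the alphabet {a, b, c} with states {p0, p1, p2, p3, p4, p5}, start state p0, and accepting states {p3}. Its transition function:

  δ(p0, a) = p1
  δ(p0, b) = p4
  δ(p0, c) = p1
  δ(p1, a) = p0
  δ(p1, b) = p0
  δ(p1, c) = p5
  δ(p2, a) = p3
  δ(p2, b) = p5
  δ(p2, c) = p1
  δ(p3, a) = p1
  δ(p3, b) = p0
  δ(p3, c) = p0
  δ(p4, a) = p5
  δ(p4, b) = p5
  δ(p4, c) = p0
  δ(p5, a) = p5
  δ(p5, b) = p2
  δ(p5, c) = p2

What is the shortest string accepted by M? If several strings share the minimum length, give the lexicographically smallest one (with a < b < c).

acba

A breadth-first search from p0 reaches an accepting state first via the path p0 → p1 → p5 → p2 → p3 on input acba.
No string of length < 4 is accepted (BFS exhausts all shorter strings without reaching an accepting state), and acba is the lexicographically least accepting string of length 4.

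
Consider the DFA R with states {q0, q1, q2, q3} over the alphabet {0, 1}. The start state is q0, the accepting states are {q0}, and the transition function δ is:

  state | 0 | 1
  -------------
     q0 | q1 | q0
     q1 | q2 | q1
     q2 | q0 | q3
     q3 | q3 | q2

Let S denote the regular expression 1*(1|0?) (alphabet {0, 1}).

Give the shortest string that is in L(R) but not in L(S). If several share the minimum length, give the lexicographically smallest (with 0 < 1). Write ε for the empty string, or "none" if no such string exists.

The string 000 is accepted by R but not by S.
No shorter string lies in the difference, and 000 is the lexicographically first length-3 string in L(R) \ L(S).

000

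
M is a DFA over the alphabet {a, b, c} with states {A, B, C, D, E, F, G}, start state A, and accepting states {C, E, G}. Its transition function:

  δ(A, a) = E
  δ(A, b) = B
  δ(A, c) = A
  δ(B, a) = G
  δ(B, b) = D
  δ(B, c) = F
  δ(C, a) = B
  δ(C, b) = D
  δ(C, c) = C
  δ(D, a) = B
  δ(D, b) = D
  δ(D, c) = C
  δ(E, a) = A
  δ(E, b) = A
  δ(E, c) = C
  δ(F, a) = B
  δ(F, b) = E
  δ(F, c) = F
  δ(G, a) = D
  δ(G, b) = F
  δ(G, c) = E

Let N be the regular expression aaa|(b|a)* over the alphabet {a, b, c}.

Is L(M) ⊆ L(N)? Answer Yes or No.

No

The string ac is in L(M) but not in L(N).
So L(M) ⊄ L(N).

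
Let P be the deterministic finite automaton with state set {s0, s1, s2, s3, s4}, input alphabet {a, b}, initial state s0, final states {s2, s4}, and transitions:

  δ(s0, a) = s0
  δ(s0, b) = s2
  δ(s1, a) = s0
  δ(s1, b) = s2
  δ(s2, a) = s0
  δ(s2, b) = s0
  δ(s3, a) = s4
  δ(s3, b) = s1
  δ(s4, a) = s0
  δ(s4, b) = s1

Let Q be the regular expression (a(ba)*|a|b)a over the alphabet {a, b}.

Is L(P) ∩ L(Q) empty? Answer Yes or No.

Converting the expression Q to a DFA (subset construction, then merging equivalent states) gives the minimal DFA with states {q0, q1, q2, q3, q4, q5}, start state q0, accepting states {q3} and transitions q0: a→q1, b→q2; q1: a→q3, b→q4; q2: a→q3, b→q5; q3: a→q5, b→q5; q4: a→q1, b→q5; q5: a→q5, b→q5.
Exploring the product automaton P × Q from the start pair (s0, q0), following both machines on each input symbol, reaches 7 state pairs: (s0, q0), (s0, q1), (s2, q2), (s0, q3), (s2, q4), (s0, q5), (s2, q5).
P accepts in {s2, s4} and Q accepts in {q3}; no reachable pair has both components accepting, so no string drives both machines to acceptance simultaneously and L(P) ∩ L(Q) = ∅.
So no string is accepted by both, and the intersection is empty.

Yes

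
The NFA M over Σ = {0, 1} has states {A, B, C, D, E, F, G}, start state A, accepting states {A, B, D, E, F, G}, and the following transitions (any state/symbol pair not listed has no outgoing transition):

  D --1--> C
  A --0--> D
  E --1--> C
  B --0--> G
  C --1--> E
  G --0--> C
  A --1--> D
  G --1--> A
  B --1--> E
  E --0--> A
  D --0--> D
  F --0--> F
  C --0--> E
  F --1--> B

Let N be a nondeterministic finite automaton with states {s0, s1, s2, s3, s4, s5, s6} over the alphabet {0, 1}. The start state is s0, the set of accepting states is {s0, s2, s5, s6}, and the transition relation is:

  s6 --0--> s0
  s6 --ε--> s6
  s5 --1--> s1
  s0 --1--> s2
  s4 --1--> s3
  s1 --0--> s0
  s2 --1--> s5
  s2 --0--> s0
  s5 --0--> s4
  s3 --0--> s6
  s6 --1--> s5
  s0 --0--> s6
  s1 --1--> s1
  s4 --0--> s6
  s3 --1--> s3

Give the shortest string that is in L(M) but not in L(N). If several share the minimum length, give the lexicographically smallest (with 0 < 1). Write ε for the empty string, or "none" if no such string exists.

The string 010 is accepted by M but not by N.
No shorter string lies in the difference, and 010 is the lexicographically first length-3 string in L(M) \ L(N).

010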